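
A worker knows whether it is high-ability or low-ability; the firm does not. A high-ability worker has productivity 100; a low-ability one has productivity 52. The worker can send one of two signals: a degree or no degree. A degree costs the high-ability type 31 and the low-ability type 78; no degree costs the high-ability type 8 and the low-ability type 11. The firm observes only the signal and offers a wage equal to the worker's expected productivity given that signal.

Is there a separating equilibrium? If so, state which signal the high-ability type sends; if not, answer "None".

degree

Try high-ability → degree, low-ability → no degree:
  If types separate, degree earns payment 100 and no degree earns 52.
  High-ability: degree gives 100 − 31 = 69; no degree gives 52 − 8 = 44. No deviation. ✓
  Low-ability: no degree gives 52 − 11 = 41; degree gives 100 − 78 = 22. No deviation. ✓
Both hold — the high-ability type sends degree.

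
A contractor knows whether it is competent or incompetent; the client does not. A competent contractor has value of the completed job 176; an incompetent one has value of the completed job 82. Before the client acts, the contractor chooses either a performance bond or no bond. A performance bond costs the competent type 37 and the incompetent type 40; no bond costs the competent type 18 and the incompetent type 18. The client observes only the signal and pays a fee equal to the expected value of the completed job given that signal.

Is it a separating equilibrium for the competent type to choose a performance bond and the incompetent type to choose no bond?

No

Under separation the client infers type exactly: bond → competent (pays 176), no bond → incompetent (pays 82).
Competent: bond gives 176 − 37 = 139; no bond gives 82 − 18 = 64. No deviation. ✓
Incompetent: no bond gives 82 − 18 = 64; bond gives 176 − 40 = 136. Would deviate. ✗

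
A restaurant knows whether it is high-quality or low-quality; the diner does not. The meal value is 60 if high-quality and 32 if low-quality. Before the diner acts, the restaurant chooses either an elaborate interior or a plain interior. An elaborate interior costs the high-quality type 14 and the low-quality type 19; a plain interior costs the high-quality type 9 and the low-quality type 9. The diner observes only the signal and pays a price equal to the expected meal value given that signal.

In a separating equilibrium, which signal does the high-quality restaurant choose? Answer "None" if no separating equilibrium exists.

Try high-quality → elaborate interior, low-quality → plain interior:
  Under separation the diner infers type exactly: elaborate interior → high-quality (pays 60), plain interior → low-quality (pays 32).
  High-quality: elaborate interior gives 60 − 14 = 46; plain interior gives 32 − 9 = 23. No deviation. ✓
  Low-quality: plain interior gives 32 − 9 = 23; elaborate interior gives 60 − 19 = 41. Would deviate. ✗
Try high-quality → plain interior, low-quality → elaborate interior:
  Under separation the diner infers type exactly: plain interior → high-quality (pays 60), elaborate interior → low-quality (pays 32).
  High-quality: plain interior gives 60 − 9 = 51; elaborate interior gives 32 − 14 = 18. No deviation. ✓
  Low-quality: elaborate interior gives 32 − 19 = 13; plain interior gives 60 − 9 = 51. Would deviate. ✗
Neither assignment is incentive-compatible.

None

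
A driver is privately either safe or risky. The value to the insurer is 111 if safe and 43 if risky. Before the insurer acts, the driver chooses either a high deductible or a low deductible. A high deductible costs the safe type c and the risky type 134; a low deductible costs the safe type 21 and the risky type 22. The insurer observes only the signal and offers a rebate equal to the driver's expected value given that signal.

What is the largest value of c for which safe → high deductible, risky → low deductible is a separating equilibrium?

Under separation: high deductible → safe (pays 111); low deductible → risky (pays 43).
Risky: 43 − 22 = 21 ≥ 111 − 134 = -23. Holds regardless of c. ✓
Safe: 111 − c ≥ 43 − 21, so c ≤ 111 − 22 = 89.

89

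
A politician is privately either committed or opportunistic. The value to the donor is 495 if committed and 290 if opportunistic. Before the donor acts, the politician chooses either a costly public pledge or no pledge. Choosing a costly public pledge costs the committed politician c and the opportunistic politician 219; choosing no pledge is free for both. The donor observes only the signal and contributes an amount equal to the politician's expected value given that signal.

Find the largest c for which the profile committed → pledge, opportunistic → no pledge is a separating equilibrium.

205

Under separation: pledge → committed (pays 495); no pledge → opportunistic (pays 290).
Opportunistic: 290 − 0 = 290 ≥ 495 − 219 = 276. Holds regardless of c. ✓
Committed: 495 − c ≥ 290 − 0, so c ≤ 495 − 290 = 205.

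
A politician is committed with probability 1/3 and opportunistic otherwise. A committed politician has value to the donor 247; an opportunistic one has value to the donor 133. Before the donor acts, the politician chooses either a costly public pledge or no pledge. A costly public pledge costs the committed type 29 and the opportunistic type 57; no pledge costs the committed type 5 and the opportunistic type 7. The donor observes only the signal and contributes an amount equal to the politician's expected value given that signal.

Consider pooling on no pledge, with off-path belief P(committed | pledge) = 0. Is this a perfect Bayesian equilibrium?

At the pooled signal (no pledge) the donor holds the prior 1/3 and pays 1/3·247 + 2/3·133 = 171. Off-path (pledge) belief 0 gives 0·247 + 1·133 = 133.
Committed: no pledge gives 171 − 5 = 166; pledge gives 133 − 29 = 104. Stays. ✓
Opportunistic: no pledge gives 171 − 7 = 164; pledge gives 133 − 57 = 76. Stays. ✓

Yes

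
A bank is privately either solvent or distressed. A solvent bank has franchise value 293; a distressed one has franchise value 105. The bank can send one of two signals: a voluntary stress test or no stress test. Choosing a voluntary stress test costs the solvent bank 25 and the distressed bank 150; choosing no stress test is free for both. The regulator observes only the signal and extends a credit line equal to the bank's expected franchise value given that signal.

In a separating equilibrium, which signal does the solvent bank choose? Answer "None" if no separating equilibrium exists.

None

Try solvent → stress test, distressed → no stress test:
  If types separate, stress test earns payment 293 and no stress test earns 105.
  Solvent: stress test gives 293 − 25 = 268; no stress test gives 105 − 0 = 105. No deviation. ✓
  Distressed: no stress test gives 105 − 0 = 105; stress test gives 293 − 150 = 143. Would deviate. ✗
Try solvent → no stress test, distressed → stress test:
  If types separate, no stress test earns payment 293 and stress test earns 105.
  Solvent: no stress test gives 293 − 0 = 293; stress test gives 105 − 25 = 80. No deviation. ✓
  Distressed: stress test gives 105 − 150 = -45; no stress test gives 293 − 0 = 293. Would deviate. ✗
Neither assignment is incentive-compatible.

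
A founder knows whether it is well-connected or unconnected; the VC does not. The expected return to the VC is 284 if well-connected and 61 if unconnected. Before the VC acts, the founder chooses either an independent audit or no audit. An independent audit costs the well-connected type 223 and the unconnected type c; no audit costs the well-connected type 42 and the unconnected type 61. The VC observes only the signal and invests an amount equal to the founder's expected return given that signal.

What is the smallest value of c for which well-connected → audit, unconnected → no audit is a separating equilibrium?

Under separation: audit → well-connected (pays 284); no audit → unconnected (pays 61).
Well-connected: 284 − 223 = 61 ≥ 61 − 42 = 19. Holds regardless of c. ✓
Unconnected: 61 − 61 ≥ 284 − c, so c ≥ 284 − 0 = 284.

284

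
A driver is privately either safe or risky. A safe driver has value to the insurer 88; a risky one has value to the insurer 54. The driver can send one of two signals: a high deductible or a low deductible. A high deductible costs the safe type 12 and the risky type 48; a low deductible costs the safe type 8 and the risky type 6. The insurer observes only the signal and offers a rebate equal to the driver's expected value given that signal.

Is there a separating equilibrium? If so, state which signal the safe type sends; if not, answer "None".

Try safe → high deductible, risky → low deductible:
  Under separation the insurer infers type exactly: high deductible → safe (pays 88), low deductible → risky (pays 54).
  Safe: high deductible gives 88 − 12 = 76; low deductible gives 54 − 8 = 46. No deviation. ✓
  Risky: low deductible gives 54 − 6 = 48; high deductible gives 88 − 48 = 40. No deviation. ✓
Both hold — the safe type sends high deductible.

high deductible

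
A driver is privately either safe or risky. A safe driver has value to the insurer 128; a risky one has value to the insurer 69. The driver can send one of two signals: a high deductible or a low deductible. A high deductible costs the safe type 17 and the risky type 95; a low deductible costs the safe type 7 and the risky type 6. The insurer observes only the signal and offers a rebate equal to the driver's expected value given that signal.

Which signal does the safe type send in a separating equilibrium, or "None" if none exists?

high deductible

Try safe → high deductible, risky → low deductible:
  Under separation the insurer infers type exactly: high deductible → safe (pays 128), low deductible → risky (pays 69).
  Safe: high deductible gives 128 − 17 = 111; low deductible gives 69 − 7 = 62. No deviation. ✓
  Risky: low deductible gives 69 − 6 = 63; high deductible gives 128 − 95 = 33. No deviation. ✓
Both hold — the safe type sends high deductible.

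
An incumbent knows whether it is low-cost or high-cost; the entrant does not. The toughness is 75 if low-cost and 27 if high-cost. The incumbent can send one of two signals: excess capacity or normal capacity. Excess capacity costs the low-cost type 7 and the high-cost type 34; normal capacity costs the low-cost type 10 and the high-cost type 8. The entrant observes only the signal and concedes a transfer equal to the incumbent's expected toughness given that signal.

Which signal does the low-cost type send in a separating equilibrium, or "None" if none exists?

None

Try low-cost → excess capacity, high-cost → normal capacity:
  If types separate, excess capacity earns payment 75 and normal capacity earns 27.
  Low-cost: excess capacity gives 75 − 7 = 68; normal capacity gives 27 − 10 = 17. No deviation. ✓
  High-cost: normal capacity gives 27 − 8 = 19; excess capacity gives 75 − 34 = 41. Would deviate. ✗
Try low-cost → normal capacity, high-cost → excess capacity:
  If types separate, normal capacity earns payment 75 and excess capacity earns 27.
  Low-cost: normal capacity gives 75 − 10 = 65; excess capacity gives 27 − 7 = 20. No deviation. ✓
  High-cost: excess capacity gives 27 − 34 = -7; normal capacity gives 75 − 8 = 67. Would deviate. ✗
Neither assignment is incentive-compatible.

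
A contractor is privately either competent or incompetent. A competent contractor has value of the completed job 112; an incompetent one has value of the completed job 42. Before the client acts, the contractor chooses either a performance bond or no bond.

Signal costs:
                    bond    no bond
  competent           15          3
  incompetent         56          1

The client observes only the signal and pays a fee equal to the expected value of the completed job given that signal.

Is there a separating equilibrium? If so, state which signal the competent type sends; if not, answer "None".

None

Try competent → bond, incompetent → no bond:
  Under separation the client infers type exactly: bond → competent (pays 112), no bond → incompetent (pays 42).
  Competent: bond gives 112 − 15 = 97; no bond gives 42 − 3 = 39. No deviation. ✓
  Incompetent: no bond gives 42 − 1 = 41; bond gives 112 − 56 = 56. Would deviate. ✗
Try competent → no bond, incompetent → bond:
  Under separation the client infers type exactly: no bond → competent (pays 112), bond → incompetent (pays 42).
  Competent: no bond gives 112 − 3 = 109; bond gives 42 − 15 = 27. No deviation. ✓
  Incompetent: bond gives 42 − 56 = -14; no bond gives 112 − 1 = 111. Would deviate. ✗
Neither assignment is incentive-compatible.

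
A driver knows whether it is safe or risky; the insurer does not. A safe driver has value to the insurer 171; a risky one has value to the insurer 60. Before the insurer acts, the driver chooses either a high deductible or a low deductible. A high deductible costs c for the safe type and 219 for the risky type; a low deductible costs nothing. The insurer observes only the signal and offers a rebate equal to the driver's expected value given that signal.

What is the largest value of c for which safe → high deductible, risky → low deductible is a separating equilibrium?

111

Under separation: high deductible → safe (pays 171); low deductible → risky (pays 60).
Risky: 60 − 0 = 60 ≥ 171 − 219 = -48. Holds regardless of c. ✓
Safe: 171 − c ≥ 60 − 0, so c ≤ 171 − 60 = 111.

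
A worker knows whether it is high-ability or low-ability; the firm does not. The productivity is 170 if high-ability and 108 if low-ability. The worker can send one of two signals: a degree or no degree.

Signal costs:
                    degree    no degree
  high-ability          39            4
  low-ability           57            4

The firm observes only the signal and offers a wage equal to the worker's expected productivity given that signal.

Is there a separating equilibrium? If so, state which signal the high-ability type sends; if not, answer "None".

None

Try high-ability → degree, low-ability → no degree:
  If types separate, degree earns payment 170 and no degree earns 108.
  High-ability: degree gives 170 − 39 = 131; no degree gives 108 − 4 = 104. No deviation. ✓
  Low-ability: no degree gives 108 − 4 = 104; degree gives 170 − 57 = 113. Would deviate. ✗
Try high-ability → no degree, low-ability → degree:
  If types separate, no degree earns payment 170 and degree earns 108.
  High-ability: no degree gives 170 − 4 = 166; degree gives 108 − 39 = 69. No deviation. ✓
  Low-ability: degree gives 108 − 57 = 51; no degree gives 170 − 4 = 166. Would deviate. ✗
Neither assignment is incentive-compatible.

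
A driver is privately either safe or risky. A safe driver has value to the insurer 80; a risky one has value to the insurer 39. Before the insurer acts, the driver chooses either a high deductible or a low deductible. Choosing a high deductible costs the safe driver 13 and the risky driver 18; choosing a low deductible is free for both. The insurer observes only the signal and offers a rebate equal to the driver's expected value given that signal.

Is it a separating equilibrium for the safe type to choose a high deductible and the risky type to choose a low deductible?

If types separate, high deductible earns payment 80 and low deductible earns 39.
Safe: high deductible gives 80 − 13 = 67; low deductible gives 39 − 0 = 39. No deviation. ✓
Risky: low deductible gives 39 − 0 = 39; high deductible gives 80 − 18 = 62. Would deviate. ✗

No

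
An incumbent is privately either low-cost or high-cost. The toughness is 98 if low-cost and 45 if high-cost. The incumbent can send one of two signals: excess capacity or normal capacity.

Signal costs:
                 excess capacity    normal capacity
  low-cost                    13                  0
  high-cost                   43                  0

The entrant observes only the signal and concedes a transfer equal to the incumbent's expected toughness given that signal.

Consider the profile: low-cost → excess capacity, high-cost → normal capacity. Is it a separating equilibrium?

If types separate, excess capacity earns payment 98 and normal capacity earns 45.
Low-cost: excess capacity gives 98 − 13 = 85; normal capacity gives 45 − 0 = 45. No deviation. ✓
High-cost: normal capacity gives 45 − 0 = 45; excess capacity gives 98 − 43 = 55. Would deviate. ✗

No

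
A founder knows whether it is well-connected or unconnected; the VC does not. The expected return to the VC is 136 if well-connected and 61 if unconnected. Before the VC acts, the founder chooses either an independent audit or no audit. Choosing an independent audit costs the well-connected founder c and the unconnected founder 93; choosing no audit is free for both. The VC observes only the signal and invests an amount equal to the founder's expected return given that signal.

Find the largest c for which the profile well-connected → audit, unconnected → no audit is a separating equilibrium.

75

Under separation: audit → well-connected (pays 136); no audit → unconnected (pays 61).
Unconnected: 61 − 0 = 61 ≥ 136 − 93 = 43. Holds regardless of c. ✓
Well-connected: 136 − c ≥ 61 − 0, so c ≤ 136 − 61 = 75.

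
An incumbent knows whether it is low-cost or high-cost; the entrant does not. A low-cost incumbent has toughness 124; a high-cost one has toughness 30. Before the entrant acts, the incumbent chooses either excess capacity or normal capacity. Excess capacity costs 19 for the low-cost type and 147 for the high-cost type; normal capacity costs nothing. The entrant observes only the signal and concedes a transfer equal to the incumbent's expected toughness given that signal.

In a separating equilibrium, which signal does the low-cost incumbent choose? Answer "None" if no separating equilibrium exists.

excess capacity

Try low-cost → excess capacity, high-cost → normal capacity:
  Under separation the entrant infers type exactly: excess capacity → low-cost (pays 124), normal capacity → high-cost (pays 30).
  Low-cost: excess capacity gives 124 − 19 = 105; normal capacity gives 30 − 0 = 30. No deviation. ✓
  High-cost: normal capacity gives 30 − 0 = 30; excess capacity gives 124 − 147 = -23. No deviation. ✓
Both hold — the low-cost type sends excess capacity.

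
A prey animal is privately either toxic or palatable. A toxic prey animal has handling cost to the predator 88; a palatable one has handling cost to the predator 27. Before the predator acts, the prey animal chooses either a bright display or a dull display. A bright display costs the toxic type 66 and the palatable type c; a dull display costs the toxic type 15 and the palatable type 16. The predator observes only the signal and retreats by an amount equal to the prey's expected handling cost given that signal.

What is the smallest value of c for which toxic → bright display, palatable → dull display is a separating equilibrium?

77

Under separation: bright display → toxic (pays 88); dull display → palatable (pays 27).
Toxic: 88 − 66 = 22 ≥ 27 − 15 = 12. Holds regardless of c. ✓
Palatable: 27 − 16 ≥ 88 − c, so c ≥ 88 − 11 = 77.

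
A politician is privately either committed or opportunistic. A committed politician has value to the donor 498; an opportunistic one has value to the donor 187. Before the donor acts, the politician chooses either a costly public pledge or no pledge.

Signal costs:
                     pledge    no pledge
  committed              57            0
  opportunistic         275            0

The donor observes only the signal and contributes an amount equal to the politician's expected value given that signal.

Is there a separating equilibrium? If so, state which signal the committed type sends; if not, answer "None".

Try committed → pledge, opportunistic → no pledge:
  If types separate, pledge earns payment 498 and no pledge earns 187.
  Committed: pledge gives 498 − 57 = 441; no pledge gives 187 − 0 = 187. No deviation. ✓
  Opportunistic: no pledge gives 187 − 0 = 187; pledge gives 498 − 275 = 223. Would deviate. ✗
Try committed → no pledge, opportunistic → pledge:
  If types separate, no pledge earns payment 498 and pledge earns 187.
  Committed: no pledge gives 498 − 0 = 498; pledge gives 187 − 57 = 130. No deviation. ✓
  Opportunistic: pledge gives 187 − 275 = -88; no pledge gives 498 − 0 = 498. Would deviate. ✗
Neither assignment is incentive-compatible.

None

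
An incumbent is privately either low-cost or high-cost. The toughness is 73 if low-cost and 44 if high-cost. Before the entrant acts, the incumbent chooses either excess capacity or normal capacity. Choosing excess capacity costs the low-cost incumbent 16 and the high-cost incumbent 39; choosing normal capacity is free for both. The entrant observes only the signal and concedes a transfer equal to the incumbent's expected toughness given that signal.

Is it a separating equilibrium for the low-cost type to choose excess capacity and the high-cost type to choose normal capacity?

If types separate, excess capacity earns payment 73 and normal capacity earns 44.
Low-cost: excess capacity gives 73 − 16 = 57; normal capacity gives 44 − 0 = 44. No deviation. ✓
High-cost: normal capacity gives 44 − 0 = 44; excess capacity gives 73 − 39 = 34. No deviation. ✓
Neither type gains from mimicking the other.

Yes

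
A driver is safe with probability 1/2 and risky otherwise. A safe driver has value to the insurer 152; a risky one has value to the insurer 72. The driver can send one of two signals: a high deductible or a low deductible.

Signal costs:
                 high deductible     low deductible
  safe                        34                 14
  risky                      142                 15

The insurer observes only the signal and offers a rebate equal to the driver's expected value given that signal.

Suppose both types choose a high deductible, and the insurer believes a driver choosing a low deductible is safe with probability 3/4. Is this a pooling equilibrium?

No

On the equilibrium path (high deductible) the insurer holds the prior 1/2 and pays 1/2·152 + 1/2·72 = 112. Off-path (low deductible) belief 3/4 gives 3/4·152 + 1/4·72 = 132.
Safe: high deductible gives 112 − 34 = 78; low deductible gives 132 − 14 = 118. Deviates. ✗
Risky: high deductible gives 112 − 142 = -30; low deductible gives 132 − 15 = 117. Deviates. ✗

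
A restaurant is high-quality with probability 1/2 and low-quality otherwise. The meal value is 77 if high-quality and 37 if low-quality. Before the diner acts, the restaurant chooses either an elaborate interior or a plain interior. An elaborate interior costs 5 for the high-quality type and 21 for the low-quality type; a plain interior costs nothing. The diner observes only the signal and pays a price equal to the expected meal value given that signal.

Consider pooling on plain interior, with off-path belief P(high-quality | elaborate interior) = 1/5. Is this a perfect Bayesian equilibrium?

Yes

At the pooled signal (plain interior) the diner holds the prior 1/2 and pays 1/2·77 + 1/2·37 = 57. Off-path (elaborate interior) belief 1/5 gives 1/5·77 + 4/5·37 = 45.
High-quality: plain interior gives 57 − 0 = 57; elaborate interior gives 45 − 5 = 40. Stays. ✓
Low-quality: plain interior gives 57 − 0 = 57; elaborate interior gives 45 − 21 = 24. Stays. ✓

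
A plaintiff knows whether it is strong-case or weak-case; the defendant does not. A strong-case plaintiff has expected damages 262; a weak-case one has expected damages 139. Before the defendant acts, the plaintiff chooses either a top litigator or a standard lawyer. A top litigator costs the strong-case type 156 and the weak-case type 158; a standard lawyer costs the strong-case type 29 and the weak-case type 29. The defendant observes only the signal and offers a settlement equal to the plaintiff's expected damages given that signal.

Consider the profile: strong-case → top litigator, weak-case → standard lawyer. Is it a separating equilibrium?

No

Under separation the defendant infers type exactly: top litigator → strong-case (pays 262), standard lawyer → weak-case (pays 139).
Strong-case: top litigator gives 262 − 156 = 106; standard lawyer gives 139 − 29 = 110. Would deviate. ✗
Weak-case: standard lawyer gives 139 − 29 = 110; top litigator gives 262 − 158 = 104. No deviation. ✓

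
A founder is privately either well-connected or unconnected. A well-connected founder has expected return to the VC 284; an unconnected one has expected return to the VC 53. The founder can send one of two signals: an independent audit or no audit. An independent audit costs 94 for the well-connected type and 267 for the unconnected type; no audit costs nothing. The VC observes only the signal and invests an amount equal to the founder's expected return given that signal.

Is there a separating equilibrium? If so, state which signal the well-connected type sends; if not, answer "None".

audit

Try well-connected → audit, unconnected → no audit:
  Under separation the VC infers type exactly: audit → well-connected (pays 284), no audit → unconnected (pays 53).
  Well-connected: audit gives 284 − 94 = 190; no audit gives 53 − 0 = 53. No deviation. ✓
  Unconnected: no audit gives 53 − 0 = 53; audit gives 284 − 267 = 17. No deviation. ✓
Both hold — the well-connected type sends audit.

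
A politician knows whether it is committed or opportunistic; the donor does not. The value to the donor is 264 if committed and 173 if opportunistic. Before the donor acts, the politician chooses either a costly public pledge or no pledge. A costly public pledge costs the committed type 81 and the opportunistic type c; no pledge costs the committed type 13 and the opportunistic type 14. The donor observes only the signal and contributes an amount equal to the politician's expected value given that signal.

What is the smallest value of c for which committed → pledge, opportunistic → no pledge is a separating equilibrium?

Under separation: pledge → committed (pays 264); no pledge → opportunistic (pays 173).
Committed: 264 − 81 = 183 ≥ 173 − 13 = 160. Holds regardless of c. ✓
Opportunistic: 173 − 14 ≥ 264 − c, so c ≥ 264 − 159 = 105.

105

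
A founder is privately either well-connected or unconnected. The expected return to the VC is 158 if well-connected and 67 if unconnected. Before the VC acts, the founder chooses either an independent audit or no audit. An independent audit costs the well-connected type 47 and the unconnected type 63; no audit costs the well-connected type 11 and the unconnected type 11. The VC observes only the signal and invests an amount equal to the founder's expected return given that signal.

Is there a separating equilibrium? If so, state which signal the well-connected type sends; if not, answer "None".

None

Try well-connected → audit, unconnected → no audit:
  Under separation the VC infers type exactly: audit → well-connected (pays 158), no audit → unconnected (pays 67).
  Well-connected: audit gives 158 − 47 = 111; no audit gives 67 − 11 = 56. No deviation. ✓
  Unconnected: no audit gives 67 − 11 = 56; audit gives 158 − 63 = 95. Would deviate. ✗
Try well-connected → no audit, unconnected → audit:
  Under separation the VC infers type exactly: no audit → well-connected (pays 158), audit → unconnected (pays 67).
  Well-connected: no audit gives 158 − 11 = 147; audit gives 67 − 47 = 20. No deviation. ✓
  Unconnected: audit gives 67 − 63 = 4; no audit gives 158 − 11 = 147. Would deviate. ✗
Neither assignment is incentive-compatible.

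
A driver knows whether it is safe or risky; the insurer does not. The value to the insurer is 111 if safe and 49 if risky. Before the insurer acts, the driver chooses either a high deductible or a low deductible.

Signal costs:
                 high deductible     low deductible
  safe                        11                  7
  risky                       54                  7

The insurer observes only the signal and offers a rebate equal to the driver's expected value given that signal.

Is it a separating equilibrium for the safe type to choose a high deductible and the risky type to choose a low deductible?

No

If types separate, high deductible earns payment 111 and low deductible earns 49.
Safe: high deductible gives 111 − 11 = 100; low deductible gives 49 − 7 = 42. No deviation. ✓
Risky: low deductible gives 49 − 7 = 42; high deductible gives 111 − 54 = 57. Would deviate. ✗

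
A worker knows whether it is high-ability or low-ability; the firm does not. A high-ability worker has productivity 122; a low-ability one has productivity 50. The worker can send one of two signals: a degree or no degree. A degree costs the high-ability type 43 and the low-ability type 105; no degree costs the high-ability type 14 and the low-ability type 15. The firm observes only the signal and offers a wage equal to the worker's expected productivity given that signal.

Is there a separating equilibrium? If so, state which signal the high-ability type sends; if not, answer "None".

Try high-ability → degree, low-ability → no degree:
  Under separation the firm infers type exactly: degree → high-ability (pays 122), no degree → low-ability (pays 50).
  High-ability: degree gives 122 − 43 = 79; no degree gives 50 − 14 = 36. No deviation. ✓
  Low-ability: no degree gives 50 − 15 = 35; degree gives 122 − 105 = 17. No deviation. ✓
Both hold — the high-ability type sends degree.

degree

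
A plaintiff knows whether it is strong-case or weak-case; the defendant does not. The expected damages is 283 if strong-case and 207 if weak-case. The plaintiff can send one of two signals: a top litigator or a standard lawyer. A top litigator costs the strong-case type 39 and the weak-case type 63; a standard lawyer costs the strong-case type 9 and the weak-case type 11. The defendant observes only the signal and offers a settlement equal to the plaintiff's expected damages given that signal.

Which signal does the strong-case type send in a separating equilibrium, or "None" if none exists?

Try strong-case → top litigator, weak-case → standard lawyer:
  If types separate, top litigator earns payment 283 and standard lawyer earns 207.
  Strong-case: top litigator gives 283 − 39 = 244; standard lawyer gives 207 − 9 = 198. No deviation. ✓
  Weak-case: standard lawyer gives 207 − 11 = 196; top litigator gives 283 − 63 = 220. Would deviate. ✗
Try strong-case → standard lawyer, weak-case → top litigator:
  If types separate, standard lawyer earns payment 283 and top litigator earns 207.
  Strong-case: standard lawyer gives 283 − 9 = 274; top litigator gives 207 − 39 = 168. No deviation. ✓
  Weak-case: top litigator gives 207 − 63 = 144; standard lawyer gives 283 − 11 = 272. Would deviate. ✗
Neither assignment is incentive-compatible.

None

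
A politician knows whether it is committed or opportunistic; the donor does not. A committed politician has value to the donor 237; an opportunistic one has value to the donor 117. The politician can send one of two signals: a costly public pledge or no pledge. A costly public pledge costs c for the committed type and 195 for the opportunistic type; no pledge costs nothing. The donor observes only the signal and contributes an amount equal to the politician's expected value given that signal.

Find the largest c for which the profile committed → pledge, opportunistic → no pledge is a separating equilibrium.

120

Under separation: pledge → committed (pays 237); no pledge → opportunistic (pays 117).
Opportunistic: 117 − 0 = 117 ≥ 237 − 195 = 42. Holds regardless of c. ✓
Committed: 237 − c ≥ 117 − 0, so c ≤ 237 − 117 = 120.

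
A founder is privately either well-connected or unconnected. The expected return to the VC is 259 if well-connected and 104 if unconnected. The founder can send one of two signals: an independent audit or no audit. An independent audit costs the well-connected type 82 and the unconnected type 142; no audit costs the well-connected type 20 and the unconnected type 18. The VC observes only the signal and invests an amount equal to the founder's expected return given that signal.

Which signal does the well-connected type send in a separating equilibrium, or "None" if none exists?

None

Try well-connected → audit, unconnected → no audit:
  Under separation the VC infers type exactly: audit → well-connected (pays 259), no audit → unconnected (pays 104).
  Well-connected: audit gives 259 − 82 = 177; no audit gives 104 − 20 = 84. No deviation. ✓
  Unconnected: no audit gives 104 − 18 = 86; audit gives 259 − 142 = 117. Would deviate. ✗
Try well-connected → no audit, unconnected → audit:
  Under separation the VC infers type exactly: no audit → well-connected (pays 259), audit → unconnected (pays 104).
  Well-connected: no audit gives 259 − 20 = 239; audit gives 104 − 82 = 22. No deviation. ✓
  Unconnected: audit gives 104 − 142 = -38; no audit gives 259 − 18 = 241. Would deviate. ✗
Neither assignment is incentive-compatible.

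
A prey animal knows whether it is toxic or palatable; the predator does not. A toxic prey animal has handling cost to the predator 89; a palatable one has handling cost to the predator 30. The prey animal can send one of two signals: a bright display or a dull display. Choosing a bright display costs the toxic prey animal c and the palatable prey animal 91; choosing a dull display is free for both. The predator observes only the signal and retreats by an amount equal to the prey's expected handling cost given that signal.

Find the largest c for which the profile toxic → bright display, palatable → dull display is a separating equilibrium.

59

Under separation: bright display → toxic (pays 89); dull display → palatable (pays 30).
Palatable: 30 − 0 = 30 ≥ 89 − 91 = -2. Holds regardless of c. ✓
Toxic: 89 − c ≥ 30 − 0, so c ≤ 89 − 30 = 59.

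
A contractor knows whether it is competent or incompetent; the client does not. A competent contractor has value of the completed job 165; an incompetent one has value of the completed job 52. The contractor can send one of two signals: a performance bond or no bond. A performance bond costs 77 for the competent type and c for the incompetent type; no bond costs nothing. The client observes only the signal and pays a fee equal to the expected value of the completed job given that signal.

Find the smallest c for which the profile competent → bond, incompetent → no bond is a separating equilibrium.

113

Under separation: bond → competent (pays 165); no bond → incompetent (pays 52).
Competent: 165 − 77 = 88 ≥ 52 − 0 = 52. Holds regardless of c. ✓
Incompetent: 52 − 0 ≥ 165 − c, so c ≥ 165 − 52 = 113.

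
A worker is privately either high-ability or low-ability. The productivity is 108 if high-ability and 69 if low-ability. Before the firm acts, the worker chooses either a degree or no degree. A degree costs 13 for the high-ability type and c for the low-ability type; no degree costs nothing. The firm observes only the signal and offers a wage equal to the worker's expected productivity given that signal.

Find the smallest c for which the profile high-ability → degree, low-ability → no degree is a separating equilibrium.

39

Under separation: degree → high-ability (pays 108); no degree → low-ability (pays 69).
High-ability: 108 − 13 = 95 ≥ 69 − 0 = 69. Holds regardless of c. ✓
Low-ability: 69 − 0 ≥ 108 − c, so c ≥ 108 − 69 = 39.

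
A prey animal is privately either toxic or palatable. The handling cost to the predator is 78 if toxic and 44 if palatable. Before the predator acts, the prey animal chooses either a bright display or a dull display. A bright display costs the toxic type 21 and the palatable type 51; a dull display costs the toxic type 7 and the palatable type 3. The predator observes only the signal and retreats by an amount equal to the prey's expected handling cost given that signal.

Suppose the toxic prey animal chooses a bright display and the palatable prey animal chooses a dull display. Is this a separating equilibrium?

Yes

Under separation the predator infers type exactly: bright display → toxic (pays 78), dull display → palatable (pays 44).
Toxic: bright display gives 78 − 21 = 57; dull display gives 44 − 7 = 37. No deviation. ✓
Palatable: dull display gives 44 − 3 = 41; bright display gives 78 − 51 = 27. No deviation. ✓
Both incentive constraints hold.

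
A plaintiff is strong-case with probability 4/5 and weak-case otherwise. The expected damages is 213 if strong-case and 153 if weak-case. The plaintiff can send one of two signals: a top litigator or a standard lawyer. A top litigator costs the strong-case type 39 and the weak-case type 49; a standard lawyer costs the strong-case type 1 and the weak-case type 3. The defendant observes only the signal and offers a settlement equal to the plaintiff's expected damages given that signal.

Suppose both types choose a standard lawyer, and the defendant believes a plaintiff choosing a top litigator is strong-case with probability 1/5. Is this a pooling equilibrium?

Yes

On the equilibrium path (standard lawyer) the defendant holds the prior 4/5 and pays 4/5·213 + 1/5·153 = 201. Off-path (top litigator) belief 1/5 gives 1/5·213 + 4/5·153 = 165.
Strong-case: standard lawyer gives 201 − 1 = 200; top litigator gives 165 − 39 = 126. Stays. ✓
Weak-case: standard lawyer gives 201 − 3 = 198; top litigator gives 165 − 49 = 116. Stays. ✓
Beliefs are Bayes-consistent on-path and both types best-respond.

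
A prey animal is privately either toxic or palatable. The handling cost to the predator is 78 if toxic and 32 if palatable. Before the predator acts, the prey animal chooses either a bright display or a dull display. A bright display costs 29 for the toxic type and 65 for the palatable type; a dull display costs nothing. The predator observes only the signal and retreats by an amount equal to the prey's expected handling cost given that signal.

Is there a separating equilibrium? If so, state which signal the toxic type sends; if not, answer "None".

Try toxic → bright display, palatable → dull display:
  Under separation the predator infers type exactly: bright display → toxic (pays 78), dull display → palatable (pays 32).
  Toxic: bright display gives 78 − 29 = 49; dull display gives 32 − 0 = 32. No deviation. ✓
  Palatable: dull display gives 32 − 0 = 32; bright display gives 78 − 65 = 13. No deviation. ✓
Both hold — the toxic type sends bright display.

bright display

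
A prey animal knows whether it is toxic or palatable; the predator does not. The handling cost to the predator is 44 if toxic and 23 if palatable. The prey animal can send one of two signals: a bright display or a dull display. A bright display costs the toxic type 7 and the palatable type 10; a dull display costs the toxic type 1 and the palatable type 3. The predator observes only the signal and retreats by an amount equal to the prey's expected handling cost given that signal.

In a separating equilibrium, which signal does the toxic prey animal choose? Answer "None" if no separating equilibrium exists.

None

Try toxic → bright display, palatable → dull display:
  If types separate, bright display earns payment 44 and dull display earns 23.
  Toxic: bright display gives 44 − 7 = 37; dull display gives 23 − 1 = 22. No deviation. ✓
  Palatable: dull display gives 23 − 3 = 20; bright display gives 44 − 10 = 34. Would deviate. ✗
Try toxic → dull display, palatable → bright display:
  If types separate, dull display earns payment 44 and bright display earns 23.
  Toxic: dull display gives 44 − 1 = 43; bright display gives 23 − 7 = 16. No deviation. ✓
  Palatable: bright display gives 23 − 10 = 13; dull display gives 44 − 3 = 41. Would deviate. ✗
Neither assignment is incentive-compatible.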